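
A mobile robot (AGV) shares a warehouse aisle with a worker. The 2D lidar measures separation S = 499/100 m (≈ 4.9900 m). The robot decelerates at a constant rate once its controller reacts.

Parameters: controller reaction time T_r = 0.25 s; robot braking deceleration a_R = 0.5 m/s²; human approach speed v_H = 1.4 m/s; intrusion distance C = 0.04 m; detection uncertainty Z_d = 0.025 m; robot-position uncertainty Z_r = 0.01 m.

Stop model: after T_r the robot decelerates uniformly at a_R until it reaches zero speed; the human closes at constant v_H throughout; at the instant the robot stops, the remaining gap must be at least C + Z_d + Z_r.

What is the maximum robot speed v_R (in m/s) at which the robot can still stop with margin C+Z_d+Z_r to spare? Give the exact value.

v_R_max = 11/10 m/s = 1.1000 m/s

at the boundary: (1)·v² + (61/20)·v + (-913/200) = 0
  disc = (61/20)² − 4·(1)·(-913/200) = 441/16 ; √disc = 21/4
  v_R = (−(61/20) + 21/4) / (2·(1)) = 11/10 m/s
check:
stop time T_s = (11/10)/(1/2) = 2.2000 s
robot covers v_R·T_r = 1.1000·0.2500 = 0.2750 m before braking
robot under decel: 1.1000²/(2·0.5000) = 1.2100 m
human closes 1.4000·2.4500 = 3.4300 m
C+Z_d+Z_r = 0.0400+0.0250+0.0100 = 0.0750 m
sum ≈ 0.2750+1.2100+3.4300+0.0750 ≈ 4.9900 m = S ✓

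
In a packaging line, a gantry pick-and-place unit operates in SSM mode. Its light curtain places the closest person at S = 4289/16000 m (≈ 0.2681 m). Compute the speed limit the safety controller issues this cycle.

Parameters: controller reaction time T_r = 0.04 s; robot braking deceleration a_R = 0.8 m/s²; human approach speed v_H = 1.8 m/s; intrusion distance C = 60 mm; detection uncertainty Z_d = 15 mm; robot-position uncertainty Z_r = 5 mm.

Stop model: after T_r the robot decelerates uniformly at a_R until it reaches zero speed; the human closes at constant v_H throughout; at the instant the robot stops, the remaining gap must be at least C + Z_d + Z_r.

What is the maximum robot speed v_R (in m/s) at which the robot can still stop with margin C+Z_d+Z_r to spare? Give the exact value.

v_R_max = 1/20 m/s = 0.0500 m/s

at the boundary: (5/8)·v² + (229/100)·v + (-1857/16000) = 0
  disc = (229/100)² − 4·(5/8)·(-1857/16000) = 885481/160000 ; √disc = 941/400
  v_R = (−(229/100) + 941/400) / (2·(5/8)) = 1/20 m/s
check:
stop time T_s = (1/20)/(4/5) = 0.0625 s
reaction-phase robot travel = 0.0500·0.0400 = 0.0020 m
braking distance = 0.0500²/(2·0.8000) = 0.0016 m
person approaches 1.8000·(0.0400+0.0625) = 0.1845 m
C+Z_d+Z_r = 0.0600+0.0150+0.0050 = 0.0800 m
sum ≈ 0.0020+0.0016+0.1845+0.0800 ≈ 0.2681 m = S ✓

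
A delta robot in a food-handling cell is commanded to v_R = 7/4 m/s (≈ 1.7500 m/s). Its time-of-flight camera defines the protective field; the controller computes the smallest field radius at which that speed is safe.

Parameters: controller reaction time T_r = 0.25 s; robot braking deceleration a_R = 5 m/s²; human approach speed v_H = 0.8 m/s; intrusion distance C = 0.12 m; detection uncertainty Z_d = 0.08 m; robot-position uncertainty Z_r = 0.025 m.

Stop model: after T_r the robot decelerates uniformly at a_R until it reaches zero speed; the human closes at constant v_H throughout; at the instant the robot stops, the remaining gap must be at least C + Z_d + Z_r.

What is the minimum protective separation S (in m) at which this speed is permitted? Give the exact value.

S_min = 1159/800 m = 1.4487 m

T_s = v_R/a_R = (7/4)/5 = 0.3500 s
robot covers v_R·T_r = 1.7500·0.2500 = 0.4375 m before braking
robot covers 1.7500·0.3500 − ½·5.0000·0.3500² = 0.3063 m while stopping
person approaches 0.8000·(0.2500+0.3500) = 0.4800 m
residual clearance needed = 0.1200+0.0800+0.0250 = 0.2250 m
S_min ≈ 0.4375+0.3063+0.4800+0.2250  ⇒  S_min = 1159/800 m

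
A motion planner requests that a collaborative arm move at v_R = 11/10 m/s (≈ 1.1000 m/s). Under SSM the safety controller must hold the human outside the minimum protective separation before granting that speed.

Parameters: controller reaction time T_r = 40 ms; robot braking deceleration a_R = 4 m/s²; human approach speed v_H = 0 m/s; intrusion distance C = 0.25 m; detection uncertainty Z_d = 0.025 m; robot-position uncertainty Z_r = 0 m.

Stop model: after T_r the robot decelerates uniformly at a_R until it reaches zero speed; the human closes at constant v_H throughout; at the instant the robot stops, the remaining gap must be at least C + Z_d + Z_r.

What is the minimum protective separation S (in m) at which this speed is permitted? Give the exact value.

braking lasts T_s = (11/10)/4 = 0.2750 s
reaction-phase robot travel = 1.1000·0.0400 = 0.0440 m
robot covers 1.1000·0.2750 − ½·4.0000·0.2750² = 0.1512 m while stopping
human over T_r+T_s: 0.0000·(0.0400+0.2750) = 0.0000 m
residual clearance needed = 0.2500+0.0250+0.0000 = 0.2750 m
S_min ≈ 0.0440+0.1512+0.0000+0.2750  ⇒  S_min = 1881/4000 m

S_min = 1881/4000 m = 0.4703 m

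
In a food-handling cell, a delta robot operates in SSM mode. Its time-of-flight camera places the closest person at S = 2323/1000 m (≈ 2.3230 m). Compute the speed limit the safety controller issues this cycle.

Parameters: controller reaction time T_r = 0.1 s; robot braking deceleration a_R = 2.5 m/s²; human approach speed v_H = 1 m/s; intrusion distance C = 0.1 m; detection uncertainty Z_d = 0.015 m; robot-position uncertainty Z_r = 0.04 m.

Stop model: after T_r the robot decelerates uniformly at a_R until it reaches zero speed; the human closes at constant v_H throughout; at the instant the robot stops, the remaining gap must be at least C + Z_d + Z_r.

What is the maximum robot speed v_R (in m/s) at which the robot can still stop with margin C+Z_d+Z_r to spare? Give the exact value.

v_R_max = 11/5 m/s = 2.2000 m/s

at the boundary: (1/5)·v² + (1/2)·v + (-517/250) = 0
  disc = (1/2)² − 4·(1/5)·(-517/250) = 4761/2500 ; √disc = 69/50
  v_R = (−(1/2) + 69/50) / (2·(1/5)) = 11/5 m/s
check:
T_s = v_R/a_R = (11/5)/(5/2) = 0.8800 s
reaction-phase robot travel = 2.2000·0.1000 = 0.2200 m
braking distance = 2.2000²/(2·2.5000) = 0.9680 m
human closes 1.0000·0.9800 = 0.9800 m
residual clearance needed = 0.1000+0.0150+0.0400 = 0.1550 m
sum ≈ 0.2200+0.9680+0.9800+0.1550 ≈ 2.3230 m = S ✓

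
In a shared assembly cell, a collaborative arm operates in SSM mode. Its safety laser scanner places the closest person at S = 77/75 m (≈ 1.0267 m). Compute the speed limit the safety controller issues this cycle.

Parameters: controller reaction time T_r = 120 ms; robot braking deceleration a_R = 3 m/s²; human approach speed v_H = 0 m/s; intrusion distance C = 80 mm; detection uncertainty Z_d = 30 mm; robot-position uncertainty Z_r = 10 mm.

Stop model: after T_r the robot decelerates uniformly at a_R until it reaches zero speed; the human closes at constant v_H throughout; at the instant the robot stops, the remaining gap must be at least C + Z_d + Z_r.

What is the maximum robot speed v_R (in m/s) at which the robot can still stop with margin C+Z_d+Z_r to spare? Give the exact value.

v_R_max = 2 m/s = 2.0000 m/s

quadratic (1/6)·v² + (3/25)·v + (-68/75) = 0
  disc = (3/25)² − 4·(1/6)·(-68/75) = 3481/5625 ; √disc = 59/75
  v_R = (−(3/25) + 59/75) / (2·(1/6)) = 2 m/s
check:
braking lasts T_s = 2/3 = 0.6667 s
robot in T_r: 2.0000·0.1200 = 0.2400 m
braking distance = 2.0000²/(2·3.0000) = 0.6667 m
person approaches 0.0000·(0.1200+0.6667) = 0.0000 m
C+Z_d+Z_r = 0.0800+0.0300+0.0100 = 0.1200 m
sum ≈ 0.2400+0.6667+0.0000+0.1200 ≈ 1.0267 m = S ✓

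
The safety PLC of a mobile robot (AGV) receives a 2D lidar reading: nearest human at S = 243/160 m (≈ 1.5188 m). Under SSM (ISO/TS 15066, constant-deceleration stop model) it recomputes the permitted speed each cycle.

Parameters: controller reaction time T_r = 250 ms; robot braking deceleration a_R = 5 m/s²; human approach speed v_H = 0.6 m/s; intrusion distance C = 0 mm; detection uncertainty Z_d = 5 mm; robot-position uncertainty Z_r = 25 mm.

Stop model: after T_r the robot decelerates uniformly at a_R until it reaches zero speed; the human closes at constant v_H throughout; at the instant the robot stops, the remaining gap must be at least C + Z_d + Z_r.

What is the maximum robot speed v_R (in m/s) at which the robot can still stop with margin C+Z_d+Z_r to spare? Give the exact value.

collect terms ⇒ (1/10)·v_R² + (37/100)·v_R + (-1071/800) = 0
  disc = (37/100)² − 4·(1/10)·(-1071/800) = 1681/2500 ; √disc = 41/50
  v_R = (−(37/100) + 41/50) / (2·(1/10)) = 9/4 m/s
check:
stop time T_s = (9/4)/5 = 0.4500 s
robot in T_r: 2.2500·0.2500 = 0.5625 m
robot under decel: 2.2500²/(2·5.0000) = 0.5062 m
person approaches 0.6000·(0.2500+0.4500) = 0.4200 m
C+Z_d+Z_r = 0.0000+0.0050+0.0250 = 0.0300 m
sum ≈ 0.5625+0.5062+0.4200+0.0300 ≈ 1.5188 m = S ✓

v_R_max = 9/4 m/s = 2.2500 m/s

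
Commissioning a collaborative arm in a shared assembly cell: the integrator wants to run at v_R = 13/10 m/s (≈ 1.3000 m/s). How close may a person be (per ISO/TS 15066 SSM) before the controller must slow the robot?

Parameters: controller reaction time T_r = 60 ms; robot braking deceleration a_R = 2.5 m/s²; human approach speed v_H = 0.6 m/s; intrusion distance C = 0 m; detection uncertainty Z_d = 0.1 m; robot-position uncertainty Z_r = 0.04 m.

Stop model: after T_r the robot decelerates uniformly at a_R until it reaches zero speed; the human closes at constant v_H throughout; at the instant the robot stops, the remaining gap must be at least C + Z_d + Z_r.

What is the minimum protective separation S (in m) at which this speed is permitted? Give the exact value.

S_min = 113/125 m = 0.9040 m

T_s = v_R/a_R = (13/10)/(5/2) = 0.5200 s
robot covers v_R·T_r = 1.3000·0.0600 = 0.0780 m before braking
robot covers 1.3000·0.5200 − ½·2.5000·0.5200² = 0.3380 m while stopping
human closes 0.6000·0.5800 = 0.3480 m
C+Z_d+Z_r = 0.0000+0.1000+0.0400 = 0.1400 m
S_min ≈ 0.0780+0.3380+0.3480+0.1400  ⇒  S_min = 113/125 m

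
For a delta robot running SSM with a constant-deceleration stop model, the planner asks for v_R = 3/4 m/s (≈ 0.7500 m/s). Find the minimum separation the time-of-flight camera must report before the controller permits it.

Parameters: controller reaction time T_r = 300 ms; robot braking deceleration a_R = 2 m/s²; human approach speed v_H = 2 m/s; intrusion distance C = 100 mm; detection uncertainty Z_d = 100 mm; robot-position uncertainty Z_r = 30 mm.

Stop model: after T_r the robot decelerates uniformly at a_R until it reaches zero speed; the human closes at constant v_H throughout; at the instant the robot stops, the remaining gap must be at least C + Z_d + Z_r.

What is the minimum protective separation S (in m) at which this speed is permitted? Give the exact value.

stop time T_s = (3/4)/2 = 0.3750 s
reaction-phase robot travel = 0.7500·0.3000 = 0.2250 m
robot covers 0.7500·0.3750 − ½·2.0000·0.3750² = 0.1406 m while stopping
human closes 2.0000·0.6750 = 1.3500 m
margins: 0.1000+0.1000+0.0300 = 0.2300 m
S_min ≈ 0.2250+0.1406+1.3500+0.2300  ⇒  S_min = 3113/1600 m

S_min = 3113/1600 m = 1.9456 m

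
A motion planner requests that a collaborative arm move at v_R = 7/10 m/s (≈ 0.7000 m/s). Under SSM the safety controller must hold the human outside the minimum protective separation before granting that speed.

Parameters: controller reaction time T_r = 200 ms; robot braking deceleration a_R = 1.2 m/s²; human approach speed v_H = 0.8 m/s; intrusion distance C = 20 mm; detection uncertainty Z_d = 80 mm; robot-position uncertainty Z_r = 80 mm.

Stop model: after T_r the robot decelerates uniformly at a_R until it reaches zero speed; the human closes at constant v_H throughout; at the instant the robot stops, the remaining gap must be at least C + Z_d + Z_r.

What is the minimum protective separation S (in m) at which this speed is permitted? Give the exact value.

T_s = v_R/a_R = (7/10)/(6/5) = 0.5833 s
robot covers v_R·T_r = 0.7000·0.2000 = 0.1400 m before braking
robot under decel: 0.7000²/(2·1.2000) = 0.2042 m
human over T_r+T_s: 0.8000·(0.2000+0.5833) = 0.6267 m
margins: 0.0200+0.0800+0.0800 = 0.1800 m
S_min ≈ 0.1400+0.2042+0.6267+0.1800  ⇒  S_min = 1381/1200 m

S_min = 1381/1200 m = 1.1508 m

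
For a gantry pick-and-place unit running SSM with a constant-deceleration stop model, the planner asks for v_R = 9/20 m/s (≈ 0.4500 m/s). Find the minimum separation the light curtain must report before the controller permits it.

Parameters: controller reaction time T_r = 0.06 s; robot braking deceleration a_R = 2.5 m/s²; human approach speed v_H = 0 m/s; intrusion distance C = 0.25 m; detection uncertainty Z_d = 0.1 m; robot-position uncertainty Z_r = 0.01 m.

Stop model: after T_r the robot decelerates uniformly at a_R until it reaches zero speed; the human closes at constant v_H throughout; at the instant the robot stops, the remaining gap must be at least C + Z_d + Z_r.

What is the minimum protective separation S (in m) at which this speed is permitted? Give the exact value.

T_s = v_R/a_R = (9/20)/(5/2) = 0.1800 s
reaction-phase robot travel = 0.4500·0.0600 = 0.0270 m
robot under decel: 0.4500²/(2·2.5000) = 0.0405 m
human over T_r+T_s: 0.0000·(0.0600+0.1800) = 0.0000 m
margins: 0.2500+0.1000+0.0100 = 0.3600 m
S_min ≈ 0.0270+0.0405+0.0000+0.3600  ⇒  S_min = 171/400 m

S_min = 171/400 m = 0.4275 m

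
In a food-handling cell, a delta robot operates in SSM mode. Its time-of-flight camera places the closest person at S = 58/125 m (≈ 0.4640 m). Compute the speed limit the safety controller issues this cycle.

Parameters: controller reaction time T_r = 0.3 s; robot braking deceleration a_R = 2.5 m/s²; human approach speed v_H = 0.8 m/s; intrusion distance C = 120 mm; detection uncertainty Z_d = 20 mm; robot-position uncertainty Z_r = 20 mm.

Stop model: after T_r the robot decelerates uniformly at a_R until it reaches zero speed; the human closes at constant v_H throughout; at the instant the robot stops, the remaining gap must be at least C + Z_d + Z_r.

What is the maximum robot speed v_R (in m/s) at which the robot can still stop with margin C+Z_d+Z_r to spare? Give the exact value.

v_R_max = 1/10 m/s = 0.1000 m/s

at the boundary: (1/5)·v² + (31/50)·v + (-8/125) = 0
  disc = (31/50)² − 4·(1/5)·(-8/125) = 1089/2500 ; √disc = 33/50
  v_R = (−(31/50) + 33/50) / (2·(1/5)) = 1/10 m/s
check:
T_s = v_R/a_R = (1/10)/(5/2) = 0.0400 s
robot covers v_R·T_r = 0.1000·0.3000 = 0.0300 m before braking
robot covers 0.1000·0.0400 − ½·2.5000·0.0400² = 0.0020 m while stopping
human closes 0.8000·0.3400 = 0.2720 m
C+Z_d+Z_r = 0.1200+0.0200+0.0200 = 0.1600 m
sum ≈ 0.0300+0.0020+0.2720+0.1600 ≈ 0.4640 m = S ✓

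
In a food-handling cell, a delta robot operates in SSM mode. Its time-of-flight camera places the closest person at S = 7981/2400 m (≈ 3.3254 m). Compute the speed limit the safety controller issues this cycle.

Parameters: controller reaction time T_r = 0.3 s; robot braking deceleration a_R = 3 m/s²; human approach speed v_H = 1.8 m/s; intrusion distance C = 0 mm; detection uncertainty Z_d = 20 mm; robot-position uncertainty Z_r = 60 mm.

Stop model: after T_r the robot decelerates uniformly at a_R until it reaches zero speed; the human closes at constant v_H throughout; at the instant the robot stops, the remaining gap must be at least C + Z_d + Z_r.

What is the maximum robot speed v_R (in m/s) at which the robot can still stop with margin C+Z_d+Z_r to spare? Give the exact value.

at the boundary: (1/6)·v² + (9/10)·v + (-6493/2400) = 0
  disc = (9/10)² − 4·(1/6)·(-6493/2400) = 9409/3600 ; √disc = 97/60
  v_R = (−(9/10) + 97/60) / (2·(1/6)) = 43/20 m/s
check:
stop time T_s = (43/20)/3 = 0.7167 s
reaction-phase robot travel = 2.1500·0.3000 = 0.6450 m
braking distance = 2.1500²/(2·3.0000) = 0.7704 m
person approaches 1.8000·(0.3000+0.7167) = 1.8300 m
C+Z_d+Z_r = 0.0000+0.0200+0.0600 = 0.0800 m
sum ≈ 0.6450+0.7704+1.8300+0.0800 ≈ 3.3254 m = S ✓

v_R_max = 43/20 m/s = 2.1500 m/s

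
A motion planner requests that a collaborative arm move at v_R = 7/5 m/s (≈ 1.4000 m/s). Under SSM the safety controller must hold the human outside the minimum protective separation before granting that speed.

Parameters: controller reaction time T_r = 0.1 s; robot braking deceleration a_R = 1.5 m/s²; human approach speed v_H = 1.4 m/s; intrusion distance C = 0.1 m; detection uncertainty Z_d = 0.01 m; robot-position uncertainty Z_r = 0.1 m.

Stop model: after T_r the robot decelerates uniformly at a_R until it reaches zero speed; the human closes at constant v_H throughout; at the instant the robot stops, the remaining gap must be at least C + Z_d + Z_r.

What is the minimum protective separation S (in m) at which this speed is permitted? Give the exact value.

stop time T_s = (7/5)/(3/2) = 0.9333 s
robot in T_r: 1.4000·0.1000 = 0.1400 m
robot under decel: 1.4000²/(2·1.5000) = 0.6533 m
human over T_r+T_s: 1.4000·(0.1000+0.9333) = 1.4467 m
margins: 0.1000+0.0100+0.1000 = 0.2100 m
S_min ≈ 0.1400+0.6533+1.4467+0.2100  ⇒  S_min = 49/20 m

S_min = 49/20 m = 2.4500 m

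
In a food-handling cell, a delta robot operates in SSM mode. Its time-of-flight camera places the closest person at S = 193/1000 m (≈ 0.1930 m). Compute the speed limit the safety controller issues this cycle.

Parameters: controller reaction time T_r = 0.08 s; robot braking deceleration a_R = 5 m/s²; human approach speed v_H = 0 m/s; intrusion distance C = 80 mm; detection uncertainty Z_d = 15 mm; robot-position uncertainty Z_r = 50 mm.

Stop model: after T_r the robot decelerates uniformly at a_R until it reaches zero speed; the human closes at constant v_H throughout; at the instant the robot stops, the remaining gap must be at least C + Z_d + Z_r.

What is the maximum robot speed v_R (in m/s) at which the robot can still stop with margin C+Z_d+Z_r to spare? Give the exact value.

collect terms ⇒ (1/10)·v_R² + (2/25)·v_R + (-6/125) = 0
  disc = (2/25)² − 4·(1/10)·(-6/125) = 16/625 ; √disc = 4/25
  v_R = (−(2/25) + 4/25) / (2·(1/10)) = 2/5 m/s
check:
braking lasts T_s = (2/5)/5 = 0.0800 s
robot in T_r: 0.4000·0.0800 = 0.0320 m
robot under decel: 0.4000²/(2·5.0000) = 0.0160 m
human over T_r+T_s: 0.0000·(0.0800+0.0800) = 0.0000 m
margins: 0.0800+0.0150+0.0500 = 0.1450 m
sum ≈ 0.0320+0.0160+0.0000+0.1450 ≈ 0.1930 m = S ✓

v_R_max = 2/5 m/s = 0.4000 m/s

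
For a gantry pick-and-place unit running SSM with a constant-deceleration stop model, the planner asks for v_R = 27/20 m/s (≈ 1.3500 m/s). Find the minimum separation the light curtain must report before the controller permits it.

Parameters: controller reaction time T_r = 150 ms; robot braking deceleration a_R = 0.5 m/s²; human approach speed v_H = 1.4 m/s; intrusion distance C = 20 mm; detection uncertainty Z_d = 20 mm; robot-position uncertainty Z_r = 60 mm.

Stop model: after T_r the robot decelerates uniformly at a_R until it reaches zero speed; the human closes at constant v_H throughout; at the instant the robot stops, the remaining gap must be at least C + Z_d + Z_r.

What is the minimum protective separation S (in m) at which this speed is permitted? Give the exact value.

S_min = 1223/200 m = 6.1150 m

braking lasts T_s = (27/20)/(1/2) = 2.7000 s
robot covers v_R·T_r = 1.3500·0.1500 = 0.2025 m before braking
robot covers 1.3500·2.7000 − ½·0.5000·2.7000² = 1.8225 m while stopping
person approaches 1.4000·(0.1500+2.7000) = 3.9900 m
residual clearance needed = 0.0200+0.0200+0.0600 = 0.1000 m
S_min ≈ 0.2025+1.8225+3.9900+0.1000  ⇒  S_min = 1223/200 m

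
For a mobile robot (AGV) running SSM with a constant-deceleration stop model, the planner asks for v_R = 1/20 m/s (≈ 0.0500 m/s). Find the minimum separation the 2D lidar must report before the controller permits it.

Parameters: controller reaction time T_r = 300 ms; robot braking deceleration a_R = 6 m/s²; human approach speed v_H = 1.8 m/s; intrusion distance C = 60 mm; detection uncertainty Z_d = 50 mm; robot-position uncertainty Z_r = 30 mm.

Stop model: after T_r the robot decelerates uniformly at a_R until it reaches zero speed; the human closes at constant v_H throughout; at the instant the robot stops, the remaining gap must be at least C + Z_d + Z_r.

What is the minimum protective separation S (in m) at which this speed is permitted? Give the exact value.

S_min = 3409/4800 m = 0.7102 m

T_s = v_R/a_R = (1/20)/6 = 0.0083 s
robot covers v_R·T_r = 0.0500·0.3000 = 0.0150 m before braking
robot under decel: 0.0500²/(2·6.0000) = 0.0002 m
human closes 1.8000·0.3083 = 0.5550 m
margins: 0.0600+0.0500+0.0300 = 0.1400 m
S_min ≈ 0.0150+0.0002+0.5550+0.1400  ⇒  S_min = 3409/4800 m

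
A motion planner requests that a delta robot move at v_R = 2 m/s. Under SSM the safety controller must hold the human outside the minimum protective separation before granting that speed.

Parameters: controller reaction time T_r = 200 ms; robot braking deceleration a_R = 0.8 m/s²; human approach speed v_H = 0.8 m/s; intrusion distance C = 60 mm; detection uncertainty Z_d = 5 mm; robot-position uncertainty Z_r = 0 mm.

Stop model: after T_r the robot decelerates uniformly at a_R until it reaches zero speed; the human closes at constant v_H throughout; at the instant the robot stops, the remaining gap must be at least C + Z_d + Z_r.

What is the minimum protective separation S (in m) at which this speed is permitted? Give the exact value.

S_min = 41/8 m = 5.1250 m

stop time T_s = 2/(4/5) = 2.5000 s
robot covers v_R·T_r = 2.0000·0.2000 = 0.4000 m before braking
robot under decel: 2.0000²/(2·0.8000) = 2.5000 m
human over T_r+T_s: 0.8000·(0.2000+2.5000) = 2.1600 m
residual clearance needed = 0.0600+0.0050+0.0000 = 0.0650 m
S_min ≈ 0.4000+2.5000+2.1600+0.0650  ⇒  S_min = 41/8 m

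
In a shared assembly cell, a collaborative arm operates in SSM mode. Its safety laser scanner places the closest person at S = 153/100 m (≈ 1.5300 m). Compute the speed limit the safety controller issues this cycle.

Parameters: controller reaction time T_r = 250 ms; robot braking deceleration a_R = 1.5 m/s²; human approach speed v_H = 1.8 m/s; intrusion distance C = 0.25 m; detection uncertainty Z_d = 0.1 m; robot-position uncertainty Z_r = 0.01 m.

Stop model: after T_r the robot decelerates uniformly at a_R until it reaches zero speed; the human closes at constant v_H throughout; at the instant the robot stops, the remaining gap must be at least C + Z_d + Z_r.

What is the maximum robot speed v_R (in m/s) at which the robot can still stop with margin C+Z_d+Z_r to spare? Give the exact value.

v_R_max = 9/20 m/s = 0.4500 m/s

quadratic (1/3)·v² + (29/20)·v + (-18/25) = 0
  disc = (29/20)² − 4·(1/3)·(-18/25) = 49/16 ; √disc = 7/4
  v_R = (−(29/20) + 7/4) / (2·(1/3)) = 9/20 m/s
check:
braking lasts T_s = (9/20)/(3/2) = 0.3000 s
reaction-phase robot travel = 0.4500·0.2500 = 0.1125 m
robot covers 0.4500·0.3000 − ½·1.5000·0.3000² = 0.0675 m while stopping
human closes 1.8000·0.5500 = 0.9900 m
C+Z_d+Z_r = 0.2500+0.1000+0.0100 = 0.3600 m
sum ≈ 0.1125+0.0675+0.9900+0.3600 ≈ 1.5300 m = S ✓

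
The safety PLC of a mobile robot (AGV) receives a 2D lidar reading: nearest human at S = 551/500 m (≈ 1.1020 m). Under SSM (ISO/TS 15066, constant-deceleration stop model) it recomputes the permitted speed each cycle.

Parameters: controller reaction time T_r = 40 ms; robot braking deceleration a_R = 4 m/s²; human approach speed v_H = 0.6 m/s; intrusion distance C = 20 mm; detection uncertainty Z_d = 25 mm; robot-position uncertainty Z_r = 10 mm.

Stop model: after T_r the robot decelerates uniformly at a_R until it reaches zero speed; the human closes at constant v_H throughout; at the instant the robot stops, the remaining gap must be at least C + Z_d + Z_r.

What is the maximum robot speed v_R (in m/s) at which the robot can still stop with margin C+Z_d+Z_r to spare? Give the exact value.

quadratic (1/8)·v² + (19/100)·v + (-1023/1000) = 0
  disc = (19/100)² − 4·(1/8)·(-1023/1000) = 1369/2500 ; √disc = 37/50
  v_R = (−(19/100) + 37/50) / (2·(1/8)) = 11/5 m/s
check:
stop time T_s = (11/5)/4 = 0.5500 s
robot covers v_R·T_r = 2.2000·0.0400 = 0.0880 m before braking
braking distance = 2.2000²/(2·4.0000) = 0.6050 m
human closes 0.6000·0.5900 = 0.3540 m
C+Z_d+Z_r = 0.0200+0.0250+0.0100 = 0.0550 m
sum ≈ 0.0880+0.6050+0.3540+0.0550 ≈ 1.1020 m = S ✓

v_R_max = 11/5 m/s = 2.2000 m/s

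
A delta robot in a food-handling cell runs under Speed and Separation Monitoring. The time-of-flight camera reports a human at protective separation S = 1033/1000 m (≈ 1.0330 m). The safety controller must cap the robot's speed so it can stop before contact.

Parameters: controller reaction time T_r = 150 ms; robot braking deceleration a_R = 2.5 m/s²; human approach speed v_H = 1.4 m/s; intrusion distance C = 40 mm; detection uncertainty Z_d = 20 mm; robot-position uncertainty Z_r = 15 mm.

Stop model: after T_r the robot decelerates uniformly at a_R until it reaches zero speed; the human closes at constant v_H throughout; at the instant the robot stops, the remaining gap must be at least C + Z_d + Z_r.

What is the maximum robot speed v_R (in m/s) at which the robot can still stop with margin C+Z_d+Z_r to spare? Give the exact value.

v_R_max = 17/20 m/s = 0.8500 m/s

at the boundary: (1/5)·v² + (71/100)·v + (-187/250) = 0
  disc = (71/100)² − 4·(1/5)·(-187/250) = 441/400 ; √disc = 21/20
  v_R = (−(71/100) + 21/20) / (2·(1/5)) = 17/20 m/s
check:
stop time T_s = (17/20)/(5/2) = 0.3400 s
robot covers v_R·T_r = 0.8500·0.1500 = 0.1275 m before braking
robot under decel: 0.8500²/(2·2.5000) = 0.1445 m
human over T_r+T_s: 1.4000·(0.1500+0.3400) = 0.6860 m
residual clearance needed = 0.0400+0.0200+0.0150 = 0.0750 m
sum ≈ 0.1275+0.1445+0.6860+0.0750 ≈ 1.0330 m = S ✓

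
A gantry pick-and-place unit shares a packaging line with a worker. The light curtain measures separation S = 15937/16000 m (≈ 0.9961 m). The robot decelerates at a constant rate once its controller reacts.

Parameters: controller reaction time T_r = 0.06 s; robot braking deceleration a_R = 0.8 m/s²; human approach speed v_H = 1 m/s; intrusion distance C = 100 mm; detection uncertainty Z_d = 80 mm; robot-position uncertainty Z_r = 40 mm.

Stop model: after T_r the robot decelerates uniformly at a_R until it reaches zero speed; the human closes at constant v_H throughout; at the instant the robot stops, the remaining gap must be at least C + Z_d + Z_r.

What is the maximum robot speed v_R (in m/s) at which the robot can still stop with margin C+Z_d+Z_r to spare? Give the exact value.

v_R_max = 9/20 m/s = 0.4500 m/s

quadratic (5/8)·v² + (131/100)·v + (-11457/16000) = 0
  disc = (131/100)² − 4·(5/8)·(-11457/16000) = 561001/160000 ; √disc = 749/400
  v_R = (−(131/100) + 749/400) / (2·(5/8)) = 9/20 m/s
check:
stop time T_s = (9/20)/(4/5) = 0.5625 s
robot covers v_R·T_r = 0.4500·0.0600 = 0.0270 m before braking
braking distance = 0.4500²/(2·0.8000) = 0.1266 m
human over T_r+T_s: 1.0000·(0.0600+0.5625) = 0.6225 m
residual clearance needed = 0.1000+0.0800+0.0400 = 0.2200 m
sum ≈ 0.0270+0.1266+0.6225+0.2200 ≈ 0.9961 m = S ✓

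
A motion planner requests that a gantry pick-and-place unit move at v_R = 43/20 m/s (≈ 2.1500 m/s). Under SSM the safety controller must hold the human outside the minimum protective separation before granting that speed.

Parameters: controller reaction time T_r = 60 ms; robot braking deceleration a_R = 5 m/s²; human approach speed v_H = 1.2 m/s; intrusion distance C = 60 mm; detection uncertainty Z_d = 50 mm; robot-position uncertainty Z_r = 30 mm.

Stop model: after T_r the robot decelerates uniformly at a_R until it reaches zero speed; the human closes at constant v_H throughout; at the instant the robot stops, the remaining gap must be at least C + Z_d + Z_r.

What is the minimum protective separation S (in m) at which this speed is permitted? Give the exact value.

braking lasts T_s = (43/20)/5 = 0.4300 s
reaction-phase robot travel = 2.1500·0.0600 = 0.1290 m
robot covers 2.1500·0.4300 − ½·5.0000·0.4300² = 0.4622 m while stopping
human over T_r+T_s: 1.2000·(0.0600+0.4300) = 0.5880 m
margins: 0.0600+0.0500+0.0300 = 0.1400 m
S_min ≈ 0.1290+0.4622+0.5880+0.1400  ⇒  S_min = 5277/4000 m

S_min = 5277/4000 m = 1.3193 m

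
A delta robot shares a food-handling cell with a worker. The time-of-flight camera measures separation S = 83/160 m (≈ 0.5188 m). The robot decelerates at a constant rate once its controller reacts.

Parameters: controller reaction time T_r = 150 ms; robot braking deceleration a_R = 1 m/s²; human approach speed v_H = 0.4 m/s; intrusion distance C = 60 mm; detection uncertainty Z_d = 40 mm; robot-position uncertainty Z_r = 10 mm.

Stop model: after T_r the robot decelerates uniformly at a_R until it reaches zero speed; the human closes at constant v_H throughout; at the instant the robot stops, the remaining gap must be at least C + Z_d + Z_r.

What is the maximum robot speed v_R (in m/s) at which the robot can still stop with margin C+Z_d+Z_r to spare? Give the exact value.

at the boundary: (1/2)·v² + (11/20)·v + (-279/800) = 0
  disc = (11/20)² − 4·(1/2)·(-279/800) = 1 ; √disc = 1
  v_R = (−(11/20) + 1) / (2·(1/2)) = 9/20 m/s
check:
stop time T_s = (9/20)/1 = 0.4500 s
robot covers v_R·T_r = 0.4500·0.1500 = 0.0675 m before braking
braking distance = 0.4500²/(2·1.0000) = 0.1013 m
person approaches 0.4000·(0.1500+0.4500) = 0.2400 m
residual clearance needed = 0.0600+0.0400+0.0100 = 0.1100 m
sum ≈ 0.0675+0.1013+0.2400+0.1100 ≈ 0.5188 m = S ✓

v_R_max = 9/20 m/s = 0.4500 m/s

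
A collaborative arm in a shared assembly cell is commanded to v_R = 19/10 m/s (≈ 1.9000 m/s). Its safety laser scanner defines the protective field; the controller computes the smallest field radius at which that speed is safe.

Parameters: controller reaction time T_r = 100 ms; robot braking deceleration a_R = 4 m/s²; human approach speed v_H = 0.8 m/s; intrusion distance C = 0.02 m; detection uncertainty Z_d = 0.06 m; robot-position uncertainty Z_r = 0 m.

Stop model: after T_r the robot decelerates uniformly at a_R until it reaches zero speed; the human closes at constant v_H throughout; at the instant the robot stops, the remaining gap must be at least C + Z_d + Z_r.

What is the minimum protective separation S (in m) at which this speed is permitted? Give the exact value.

S_min = 189/160 m = 1.1812 m

stop time T_s = (19/10)/4 = 0.4750 s
reaction-phase robot travel = 1.9000·0.1000 = 0.1900 m
robot under decel: 1.9000²/(2·4.0000) = 0.4512 m
human closes 0.8000·0.5750 = 0.4600 m
margins: 0.0200+0.0600+0.0000 = 0.0800 m
S_min ≈ 0.1900+0.4512+0.4600+0.0800  ⇒  S_min = 189/160 m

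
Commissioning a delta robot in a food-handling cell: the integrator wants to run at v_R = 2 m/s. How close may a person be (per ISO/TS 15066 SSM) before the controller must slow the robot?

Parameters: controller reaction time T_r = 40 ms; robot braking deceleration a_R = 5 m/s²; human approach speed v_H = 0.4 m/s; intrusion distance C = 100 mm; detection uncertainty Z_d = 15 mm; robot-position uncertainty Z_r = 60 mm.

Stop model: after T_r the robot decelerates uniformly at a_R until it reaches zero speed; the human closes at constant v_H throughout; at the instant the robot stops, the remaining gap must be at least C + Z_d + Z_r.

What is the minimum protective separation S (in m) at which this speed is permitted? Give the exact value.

S_min = 831/1000 m = 0.8310 m

stop time T_s = 2/5 = 0.4000 s
robot covers v_R·T_r = 2.0000·0.0400 = 0.0800 m before braking
robot under decel: 2.0000²/(2·5.0000) = 0.4000 m
person approaches 0.4000·(0.0400+0.4000) = 0.1760 m
residual clearance needed = 0.1000+0.0150+0.0600 = 0.1750 m
S_min ≈ 0.0800+0.4000+0.1760+0.1750  ⇒  S_min = 831/1000 m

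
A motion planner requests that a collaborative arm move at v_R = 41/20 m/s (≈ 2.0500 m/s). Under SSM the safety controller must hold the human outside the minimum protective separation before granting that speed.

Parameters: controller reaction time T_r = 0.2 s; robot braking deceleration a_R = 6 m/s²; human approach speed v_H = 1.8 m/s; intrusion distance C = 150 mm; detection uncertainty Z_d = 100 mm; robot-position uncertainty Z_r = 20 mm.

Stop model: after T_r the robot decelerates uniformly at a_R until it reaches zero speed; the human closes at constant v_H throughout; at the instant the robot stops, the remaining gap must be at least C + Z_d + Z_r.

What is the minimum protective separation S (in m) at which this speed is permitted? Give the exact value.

stop time T_s = (41/20)/6 = 0.3417 s
robot in T_r: 2.0500·0.2000 = 0.4100 m
braking distance = 2.0500²/(2·6.0000) = 0.3502 m
human closes 1.8000·0.5417 = 0.9750 m
margins: 0.1500+0.1000+0.0200 = 0.2700 m
S_min ≈ 0.4100+0.3502+0.9750+0.2700  ⇒  S_min = 385/192 m

S_min = 385/192 m = 2.0052 m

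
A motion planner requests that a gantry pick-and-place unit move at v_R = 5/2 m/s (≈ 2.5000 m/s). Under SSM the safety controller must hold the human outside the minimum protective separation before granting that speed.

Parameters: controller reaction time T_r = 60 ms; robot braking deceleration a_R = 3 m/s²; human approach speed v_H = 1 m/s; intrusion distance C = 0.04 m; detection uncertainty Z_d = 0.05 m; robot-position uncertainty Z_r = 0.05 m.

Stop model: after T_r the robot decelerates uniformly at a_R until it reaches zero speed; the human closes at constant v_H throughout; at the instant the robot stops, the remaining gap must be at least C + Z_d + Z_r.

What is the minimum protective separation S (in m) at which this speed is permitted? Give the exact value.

S_min = 89/40 m = 2.2250 m

braking lasts T_s = (5/2)/3 = 0.8333 s
robot covers v_R·T_r = 2.5000·0.0600 = 0.1500 m before braking
robot covers 2.5000·0.8333 − ½·3.0000·0.8333² = 1.0417 m while stopping
human closes 1.0000·0.8933 = 0.8933 m
C+Z_d+Z_r = 0.0400+0.0500+0.0500 = 0.1400 m
S_min ≈ 0.1500+1.0417+0.8933+0.1400  ⇒  S_min = 89/40 m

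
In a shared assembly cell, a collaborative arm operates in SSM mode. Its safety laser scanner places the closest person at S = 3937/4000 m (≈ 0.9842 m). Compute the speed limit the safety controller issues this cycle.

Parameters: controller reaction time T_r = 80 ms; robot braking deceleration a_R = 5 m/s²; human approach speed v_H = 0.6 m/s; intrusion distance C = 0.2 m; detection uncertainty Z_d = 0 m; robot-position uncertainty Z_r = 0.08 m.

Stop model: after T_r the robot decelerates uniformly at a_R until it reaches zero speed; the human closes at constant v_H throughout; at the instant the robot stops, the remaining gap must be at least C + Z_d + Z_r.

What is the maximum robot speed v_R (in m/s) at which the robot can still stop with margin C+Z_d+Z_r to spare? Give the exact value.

quadratic (1/10)·v² + (1/5)·v + (-21/32) = 0
  disc = (1/5)² − 4·(1/10)·(-21/32) = 121/400 ; √disc = 11/20
  v_R = (−(1/5) + 11/20) / (2·(1/10)) = 7/4 m/s
check:
T_s = v_R/a_R = (7/4)/5 = 0.3500 s
robot covers v_R·T_r = 1.7500·0.0800 = 0.1400 m before braking
braking distance = 1.7500²/(2·5.0000) = 0.3063 m
person approaches 0.6000·(0.0800+0.3500) = 0.2580 m
margins: 0.2000+0.0000+0.0800 = 0.2800 m
sum ≈ 0.1400+0.3063+0.2580+0.2800 ≈ 0.9842 m = S ✓

v_R_max = 7/4 m/s = 1.7500 m/s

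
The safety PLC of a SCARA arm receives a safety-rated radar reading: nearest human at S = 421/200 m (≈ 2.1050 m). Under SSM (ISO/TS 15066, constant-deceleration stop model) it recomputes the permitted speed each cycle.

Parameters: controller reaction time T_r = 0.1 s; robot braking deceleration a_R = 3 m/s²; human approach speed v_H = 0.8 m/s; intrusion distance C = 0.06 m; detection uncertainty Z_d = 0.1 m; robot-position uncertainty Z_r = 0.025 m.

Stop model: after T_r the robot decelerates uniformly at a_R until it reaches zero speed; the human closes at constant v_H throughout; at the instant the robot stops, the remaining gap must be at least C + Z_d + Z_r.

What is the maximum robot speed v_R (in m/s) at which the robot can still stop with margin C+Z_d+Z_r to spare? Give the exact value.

v_R_max = 12/5 m/s = 2.4000 m/s

quadratic (1/6)·v² + (11/30)·v + (-46/25) = 0
  disc = (11/30)² − 4·(1/6)·(-46/25) = 49/36 ; √disc = 7/6
  v_R = (−(11/30) + 7/6) / (2·(1/6)) = 12/5 m/s
check:
stop time T_s = (12/5)/3 = 0.8000 s
robot covers v_R·T_r = 2.4000·0.1000 = 0.2400 m before braking
braking distance = 2.4000²/(2·3.0000) = 0.9600 m
person approaches 0.8000·(0.1000+0.8000) = 0.7200 m
margins: 0.0600+0.1000+0.0250 = 0.1850 m
sum ≈ 0.2400+0.9600+0.7200+0.1850 ≈ 2.1050 m = S ✓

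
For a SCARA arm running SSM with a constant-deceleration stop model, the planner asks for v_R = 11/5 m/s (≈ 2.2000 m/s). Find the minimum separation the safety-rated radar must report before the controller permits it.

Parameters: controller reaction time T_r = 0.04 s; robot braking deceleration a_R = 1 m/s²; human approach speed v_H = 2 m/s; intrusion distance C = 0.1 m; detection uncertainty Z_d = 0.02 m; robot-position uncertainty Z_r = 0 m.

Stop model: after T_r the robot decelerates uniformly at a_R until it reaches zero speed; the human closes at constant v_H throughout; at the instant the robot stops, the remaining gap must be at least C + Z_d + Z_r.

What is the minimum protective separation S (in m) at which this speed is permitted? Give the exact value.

braking lasts T_s = (11/5)/1 = 2.2000 s
reaction-phase robot travel = 2.2000·0.0400 = 0.0880 m
braking distance = 2.2000²/(2·1.0000) = 2.4200 m
human closes 2.0000·2.2400 = 4.4800 m
residual clearance needed = 0.1000+0.0200+0.0000 = 0.1200 m
S_min ≈ 0.0880+2.4200+4.4800+0.1200  ⇒  S_min = 1777/250 m

S_min = 1777/250 m = 7.1080 m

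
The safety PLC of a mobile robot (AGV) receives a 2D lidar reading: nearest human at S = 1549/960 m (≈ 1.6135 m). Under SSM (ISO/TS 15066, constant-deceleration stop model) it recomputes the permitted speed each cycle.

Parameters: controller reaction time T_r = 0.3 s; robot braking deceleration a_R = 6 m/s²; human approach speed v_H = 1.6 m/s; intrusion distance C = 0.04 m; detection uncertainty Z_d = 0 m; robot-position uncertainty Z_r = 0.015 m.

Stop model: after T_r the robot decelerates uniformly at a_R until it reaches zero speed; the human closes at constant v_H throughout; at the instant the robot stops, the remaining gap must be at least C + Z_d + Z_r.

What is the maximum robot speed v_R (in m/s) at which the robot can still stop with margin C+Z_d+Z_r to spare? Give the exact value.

v_R_max = 31/20 m/s = 1.5500 m/s

quadratic (1/12)·v² + (17/30)·v + (-5177/4800) = 0
  disc = (17/30)² − 4·(1/12)·(-5177/4800) = 1089/1600 ; √disc = 33/40
  v_R = (−(17/30) + 33/40) / (2·(1/12)) = 31/20 m/s
check:
T_s = v_R/a_R = (31/20)/6 = 0.2583 s
robot in T_r: 1.5500·0.3000 = 0.4650 m
robot covers 1.5500·0.2583 − ½·6.0000·0.2583² = 0.2002 m while stopping
human closes 1.6000·0.5583 = 0.8933 m
residual clearance needed = 0.0400+0.0000+0.0150 = 0.0550 m
sum ≈ 0.4650+0.2002+0.8933+0.0550 ≈ 1.6135 m = S ✓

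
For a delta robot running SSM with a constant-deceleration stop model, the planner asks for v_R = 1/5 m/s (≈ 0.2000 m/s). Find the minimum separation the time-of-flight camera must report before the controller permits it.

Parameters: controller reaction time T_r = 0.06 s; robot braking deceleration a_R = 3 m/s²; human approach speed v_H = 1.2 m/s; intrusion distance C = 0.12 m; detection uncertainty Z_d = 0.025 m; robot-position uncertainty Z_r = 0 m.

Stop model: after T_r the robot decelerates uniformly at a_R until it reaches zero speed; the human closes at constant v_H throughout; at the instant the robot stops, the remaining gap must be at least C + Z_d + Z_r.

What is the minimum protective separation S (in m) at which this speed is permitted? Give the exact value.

T_s = v_R/a_R = (1/5)/3 = 0.0667 s
robot in T_r: 0.2000·0.0600 = 0.0120 m
robot under decel: 0.2000²/(2·3.0000) = 0.0067 m
human closes 1.2000·0.1267 = 0.1520 m
residual clearance needed = 0.1200+0.0250+0.0000 = 0.1450 m
S_min ≈ 0.0120+0.0067+0.1520+0.1450  ⇒  S_min = 947/3000 m

S_min = 947/3000 m = 0.3157 m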